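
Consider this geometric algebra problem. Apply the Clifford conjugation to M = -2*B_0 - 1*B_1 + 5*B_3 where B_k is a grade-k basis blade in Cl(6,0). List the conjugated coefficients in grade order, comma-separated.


Clifford conjugate sign for grade k: (-1)^(k(k+1)/2)
Grade 0: (-1)^(0*1/2) = (-1)^0 = 1, coeff -2 -> -2
Grade 1: (-1)^(1*2/2) = (-1)^1 = -1, coeff -1 -> 1
Grade 3: (-1)^(3*4/2) = (-1)^6 = 1, coeff 5 -> 5
Conjugated coefficients: -2, 1, 5


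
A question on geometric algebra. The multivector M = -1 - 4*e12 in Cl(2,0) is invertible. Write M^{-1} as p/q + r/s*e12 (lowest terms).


M = -1 - 4*e12, where e12^2 = -1.
Since M commutes with its reverse ~M = a - b*e12, M * ~M = a^2 - b^2*e12^2 = a^2 + b^2.
So M^{-1} = ~M / (a^2 + b^2) = (a - b*e12)/(a^2 + b^2).
a^2 + b^2 = 1 + 16 = 17
Scalar part = -1/17 = -1/17
Bivector coeff = 4/17 = 4/17
M^{-1} = -1/17 + 4/17*e12


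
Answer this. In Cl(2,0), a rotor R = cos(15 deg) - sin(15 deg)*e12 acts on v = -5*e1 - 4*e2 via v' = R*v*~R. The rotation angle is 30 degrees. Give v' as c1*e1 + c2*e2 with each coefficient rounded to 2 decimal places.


Rotor R = cos(15deg) - sin(15deg)*e12
Rotation angle theta = 2 * 15 = 30 degrees
v' = R*v*~R rotates v by theta.
cos(30deg) = 0.8660, sin(30deg) = 0.5000
v'_1 = -5*cos(30deg) - (-4)*sin(30deg)
= -5*0.8660 - (-4)*0.5000
= -2.33
v'_2 = -5*sin(30deg) + (-4)*cos(30deg)
= -5*0.5000 + (-4)*0.8660
= -5.96
v' = -2.33*e1 - 5.96*e2


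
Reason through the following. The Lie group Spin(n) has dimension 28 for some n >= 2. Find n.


dim Spin(n) = dim so(n) = n(n-1)/2.
Solve n(n-1)/2 = 28, i.e. n^2 - n - 56 = 0.
Discriminant = 1 + 8*28 = 225
n = (1 + sqrt(225))/2 = (1 + 15)/2 = 8


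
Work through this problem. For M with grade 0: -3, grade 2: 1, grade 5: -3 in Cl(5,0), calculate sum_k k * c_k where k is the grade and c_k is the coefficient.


Grade-weighted sum = sum of grade_k * coefficient_k
0*(-3) = 0
2*1 = 2
5*(-3) = -15
Total = 0 + 2 + (-15) = -13


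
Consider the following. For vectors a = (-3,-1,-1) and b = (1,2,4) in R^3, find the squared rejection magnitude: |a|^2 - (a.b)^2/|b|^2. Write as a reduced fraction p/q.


|a|^2 = (-3)^2 + (-1)^2 + (-1)^2 = 11
|b|^2 = 1^2 + 2^2 + 4^2 = 21
a . b = (-3)*1 + (-1)*2 + (-1)*4 = -9
(a.b)^2 = (-9)^2 = 81
|rej|^2 = 11 - 81/21
= (231 - 81)/21
= 150/21
In lowest terms: 50/7


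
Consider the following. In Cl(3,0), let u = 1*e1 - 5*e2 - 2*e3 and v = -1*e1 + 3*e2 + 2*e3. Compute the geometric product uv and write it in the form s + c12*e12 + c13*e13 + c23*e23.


In Cl(3,0): e_i^2 = 1, e_ie_j = -e_je_i for i != j.
Scalar part = u . v = 1*(-1) + (-5)*3 + (-2)*2
= -1 + (-15) + (-4) = -20
e12 coeff = 1*3 - (-5)*(-1) = 3 - 5 = -2
e13 coeff = 1*2 - (-2)*(-1) = 2 - 2 = 0
e23 coeff = (-5)*2 - (-2)*3 = -10 - (-6) = -4
uv = -20 - 2*e12 + 0*e13 - 4*e23


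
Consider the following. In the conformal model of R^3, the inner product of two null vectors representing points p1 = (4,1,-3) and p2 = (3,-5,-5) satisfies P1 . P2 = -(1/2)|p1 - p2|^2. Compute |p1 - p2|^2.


p1 - p2 = (1, 6, 2)
|p1 - p2|^2 = 1^2 + 6^2 + 2^2
= 1 + 36 + 4
= 41


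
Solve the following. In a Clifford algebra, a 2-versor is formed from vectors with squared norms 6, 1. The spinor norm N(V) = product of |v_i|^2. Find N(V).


Spinor norm N(V) = |v1|^2 * |v2|^2 * ... * |v2|^2
= 6 * 1
Running product: 6, 6
N(V) = 6


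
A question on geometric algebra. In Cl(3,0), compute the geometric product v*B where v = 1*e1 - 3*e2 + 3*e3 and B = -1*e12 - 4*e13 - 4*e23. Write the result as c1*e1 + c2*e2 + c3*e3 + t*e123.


vB has grade-1 (vector) and grade-3 (trivector) parts: vB = (v _| B) + (v ^ B).
Vector part <vB>_1:
  e1: -v2*b12 - v3*b13 = -(-3)*(-1) - (3)*(-4) = 9
  e2: v1*b12 - v3*b23 = (1)*(-1) - (3)*(-4) = 11
  e3: v1*b13 + v2*b23 = (1)*(-4) + (-3)*(-4) = 8
Trivector part <vB>_3:
  e123: v1*b23 - v2*b13 + v3*b12 = (1)*(-4) - (-3)*(-4) + (3)*(-1) = -19
vB = 9*e1 + 11*e2 + 8*e3 - 19*e123


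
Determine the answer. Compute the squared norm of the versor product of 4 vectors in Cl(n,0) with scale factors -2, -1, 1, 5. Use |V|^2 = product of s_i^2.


Each vector v_i has |v_i|^2 = s_i^2
Squared scales: (-2)^2 = 4, (-1)^2 = 1, 1^2 = 1, 5^2 = 25
|V|^2 = 4 * 1 * 1 * 25
= 100


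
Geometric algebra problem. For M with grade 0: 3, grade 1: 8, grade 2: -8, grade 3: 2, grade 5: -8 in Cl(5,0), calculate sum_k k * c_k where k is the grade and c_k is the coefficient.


Grade-weighted sum = sum of grade_k * coefficient_k
0*3 = 0
1*8 = 8
2*(-8) = -16
3*2 = 6
5*(-8) = -40
Total = 0 + 8 + (-16) + 6 + (-40) = -42


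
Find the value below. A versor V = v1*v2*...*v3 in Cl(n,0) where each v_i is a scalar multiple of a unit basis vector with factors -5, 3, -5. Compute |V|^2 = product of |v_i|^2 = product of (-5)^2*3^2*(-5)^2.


Each vector v_i has |v_i|^2 = s_i^2
Squared scales: (-5)^2 = 25, 3^2 = 9, (-5)^2 = 25
|V|^2 = 25 * 9 * 25
= 5625


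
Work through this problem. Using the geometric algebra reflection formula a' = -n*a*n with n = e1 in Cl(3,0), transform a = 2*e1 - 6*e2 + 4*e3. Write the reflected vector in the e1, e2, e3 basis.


Reflection formula: a' = -n*a*n, with n = e1 (unit vector, n^2 = 1).
For reflection through hyperplane perp to e1:
The component along e1 flips sign, others stay.
a = (2, -6, 4)
a' = (-2, -6, 4)
a' = -2*e1 - 6*e2 + 4*e3


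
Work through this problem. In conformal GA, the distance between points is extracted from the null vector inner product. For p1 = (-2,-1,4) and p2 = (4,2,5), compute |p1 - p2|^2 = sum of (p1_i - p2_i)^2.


p1 - p2 = (-6, -3, -1)
|p1 - p2|^2 = (-6)^2 + (-3)^2 + (-1)^2
= 36 + 9 + 1
= 46


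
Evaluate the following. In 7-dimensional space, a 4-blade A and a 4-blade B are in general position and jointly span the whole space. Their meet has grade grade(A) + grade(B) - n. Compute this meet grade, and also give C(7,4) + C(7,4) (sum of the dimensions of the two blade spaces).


Meet grade = grade(A) + grade(B) - n
= 4 + 4 - 7 = 1
C(7,4) = 35
C(7,4) = 35
dim_A + dim_B = 35 + 35 = 70


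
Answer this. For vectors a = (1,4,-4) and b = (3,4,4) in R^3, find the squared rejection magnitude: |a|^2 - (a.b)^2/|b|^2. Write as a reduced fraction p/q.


|a|^2 = 1^2 + 4^2 + (-4)^2 = 33
|b|^2 = 3^2 + 4^2 + 4^2 = 41
a . b = 1*3 + 4*4 + (-4)*4 = 3
(a.b)^2 = 3^2 = 9
|rej|^2 = 33 - 9/41
= (1353 - 9)/41
= 1344/41
In lowest terms: 1344/41


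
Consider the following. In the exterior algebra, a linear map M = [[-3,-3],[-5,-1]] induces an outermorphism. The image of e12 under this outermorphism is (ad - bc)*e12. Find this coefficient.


The outermorphism of a linear map f sends e1^e2 to f(e1)^f(e2).
f(e1) = -3*e1 - 5*e2
f(e2) = -3*e1 - 1*e2
f(e1) ^ f(e2) = (-3*e1 - 5*e2) ^ (-3*e1 - 1*e2)
= (-3)*(-1)*e12 + (-5)*(-3)*e21
= (3 - 15)*e12
= -12*e12
Coefficient = -12


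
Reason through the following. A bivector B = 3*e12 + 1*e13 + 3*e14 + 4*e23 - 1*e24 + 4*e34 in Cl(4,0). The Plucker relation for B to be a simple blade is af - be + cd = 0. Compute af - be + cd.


Plucker relation: af - be + cd
a*f = 3*4 = 12
b*e = 1*(-1) = -1
c*d = 3*4 = 12
af - be + cd = 12 - (-1) + 12
= 25


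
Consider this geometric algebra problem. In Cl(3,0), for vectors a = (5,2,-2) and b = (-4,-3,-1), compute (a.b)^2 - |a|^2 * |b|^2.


a . b = 5*(-4) + 2*(-3) + (-2)*(-1)
= -20 + (-6) + 2 = -24
|a|^2 = 5^2 + 2^2 + (-2)^2 = 33
|b|^2 = (-4)^2 + (-3)^2 + (-1)^2 = 26
(a.b)^2 = (-24)^2 = 576
|a|^2 * |b|^2 = 33 * 26 = 858
Result = 576 - 858 = -282


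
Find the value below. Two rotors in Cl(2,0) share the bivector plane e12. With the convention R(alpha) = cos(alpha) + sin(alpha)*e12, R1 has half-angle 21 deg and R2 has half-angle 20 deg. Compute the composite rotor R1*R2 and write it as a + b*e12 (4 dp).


Same-plane rotors commute and their half-angles add:
R1*R2 = cos(a1 + a2) + sin(a1 + a2)*e12.
a1 + a2 = 21 + 20 = 41 deg
cos(41 deg) = 0.7547
sin(41 deg) = 0.6561
R1*R2 = 0.7547 + 0.6561*e12


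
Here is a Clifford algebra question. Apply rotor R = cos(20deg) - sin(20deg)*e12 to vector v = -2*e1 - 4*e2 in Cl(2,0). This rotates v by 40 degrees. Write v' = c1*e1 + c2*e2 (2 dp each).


Rotor R = cos(20deg) - sin(20deg)*e12
Rotation angle theta = 2 * 20 = 40 degrees
v' = R*v*~R rotates v by theta.
cos(40deg) = 0.7660, sin(40deg) = 0.6428
v'_1 = -2*cos(40deg) - (-4)*sin(40deg)
= -2*0.7660 - (-4)*0.6428
= 1.04
v'_2 = -2*sin(40deg) + (-4)*cos(40deg)
= -2*0.6428 + (-4)*0.7660
= -4.35
v' = 1.04*e1 - 4.35*e2


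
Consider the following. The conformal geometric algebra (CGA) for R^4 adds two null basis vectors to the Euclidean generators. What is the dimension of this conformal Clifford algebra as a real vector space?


The conformal model of R^4 uses Cl(5,1): the 4 Euclidean generators plus two extra orthogonal generators e+ (e+^2 = +1) and e- (e-^2 = -1), from which the null vectors e0, einf are built.
Number of generators m = 4 + 2 = 6.
dim Cl(p,q) = 2^m = 2^6 = 64


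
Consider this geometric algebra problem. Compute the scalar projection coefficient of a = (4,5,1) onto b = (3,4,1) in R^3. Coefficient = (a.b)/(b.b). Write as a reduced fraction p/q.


Projection coefficient = (a . b) / (b . b)
a . b = 4*3 + 5*4 + 1*1
= 12 + 20 + 1 = 33
b . b = 3^2 + 4^2 + 1^2
= 9 + 16 + 1 = 26
Coefficient = 33/26
In lowest terms: 33/26


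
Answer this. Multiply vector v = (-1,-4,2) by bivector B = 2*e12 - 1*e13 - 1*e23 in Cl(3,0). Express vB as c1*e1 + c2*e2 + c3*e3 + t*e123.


vB has grade-1 (vector) and grade-3 (trivector) parts: vB = (v _| B) + (v ^ B).
Vector part <vB>_1:
  e1: -v2*b12 - v3*b13 = -(-4)*(2) - (2)*(-1) = 10
  e2: v1*b12 - v3*b23 = (-1)*(2) - (2)*(-1) = 0
  e3: v1*b13 + v2*b23 = (-1)*(-1) + (-4)*(-1) = 5
Trivector part <vB>_3:
  e123: v1*b23 - v2*b13 + v3*b12 = (-1)*(-1) - (-4)*(-1) + (2)*(2) = 1
vB = 10*e1 + 0*e2 + 5*e3 + 1*e123


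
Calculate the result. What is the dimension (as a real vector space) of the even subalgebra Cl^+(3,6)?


Even subalgebra dimension = 2^(n-1)
n = 3 + 6 = 9
2^(9 - 1) = 2^8 = 256
Verification: sum of C(9,k) for even k = 1 + 36 + 126 + 84 + 9 = 256
Result = 256


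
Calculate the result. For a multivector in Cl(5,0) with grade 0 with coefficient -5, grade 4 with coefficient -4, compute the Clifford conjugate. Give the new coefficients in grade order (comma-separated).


Clifford conjugate sign for grade k: (-1)^(k(k+1)/2)
Grade 0: (-1)^(0*1/2) = (-1)^0 = 1, coeff -5 -> -5
Grade 4: (-1)^(4*5/2) = (-1)^10 = 1, coeff -4 -> -4
Conjugated coefficients: -5, -4


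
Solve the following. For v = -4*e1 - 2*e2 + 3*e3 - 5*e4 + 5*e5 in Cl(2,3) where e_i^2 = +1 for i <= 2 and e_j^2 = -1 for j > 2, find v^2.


v^2 = sum of c_i^2 * e_i^2
Positive signature terms (e_i^2 = +1): (-4)^2 + (-2)^2 = 20
Negative signature terms (e_j^2 = -1): 3^2 + (-5)^2 + 5^2 = 59
v^2 = 20 - 59 = -39


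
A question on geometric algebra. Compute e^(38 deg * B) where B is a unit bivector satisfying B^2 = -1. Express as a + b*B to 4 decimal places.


For a unit bivector B with B^2 = -1, the exponential series gives
e^(theta*B) = cos(theta) + sin(theta)*B (the GA analogue of Euler's formula).
theta = 38 degrees = 0.663225 rad
cos(38 deg) = 0.7880
sin(38 deg) = 0.6157
exp(theta*B) = 0.7880 + 0.6157*B


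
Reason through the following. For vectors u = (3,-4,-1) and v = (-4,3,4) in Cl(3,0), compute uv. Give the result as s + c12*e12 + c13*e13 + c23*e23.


In Cl(3,0): e_i^2 = 1, e_ie_j = -e_je_i for i != j.
Scalar part = u . v = 3*(-4) + (-4)*3 + (-1)*4
= -12 + (-12) + (-4) = -28
e12 coeff = 3*3 - (-4)*(-4) = 9 - 16 = -7
e13 coeff = 3*4 - (-1)*(-4) = 12 - 4 = 8
e23 coeff = (-4)*4 - (-1)*3 = -16 - (-3) = -13
uv = -28 - 7*e12 + 8*e13 - 13*e23


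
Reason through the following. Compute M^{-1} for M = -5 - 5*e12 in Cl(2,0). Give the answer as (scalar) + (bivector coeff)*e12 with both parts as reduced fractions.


M = -5 - 5*e12, where e12^2 = -1.
Since M commutes with its reverse ~M = a - b*e12, M * ~M = a^2 - b^2*e12^2 = a^2 + b^2.
So M^{-1} = ~M / (a^2 + b^2) = (a - b*e12)/(a^2 + b^2).
a^2 + b^2 = 25 + 25 = 50
Scalar part = -5/50 = -1/10
Bivector coeff = 5/50 = 1/10
M^{-1} = -1/10 + 1/10*e12


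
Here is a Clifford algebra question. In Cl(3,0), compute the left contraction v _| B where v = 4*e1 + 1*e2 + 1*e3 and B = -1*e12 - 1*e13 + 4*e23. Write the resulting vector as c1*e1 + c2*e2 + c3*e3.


Left contraction v _| B = <vB>_1 (grade-1 part of the geometric product vB).
Using e1_|e12 = e2, e2_|e12 = -e1, e1_|e13 = e3, e3_|e13 = -e1, e2_|e23 = e3, e3_|e23 = -e2:
e1 coeff: -v2*b12 - v3*b13 = -(1)*(-1) - (1)*(-1) = 2
e2 coeff: v1*b12 - v3*b23 = (4)*(-1) - (1)*(4) = -8
e3 coeff: v1*b13 + v2*b23 = (4)*(-1) + (1)*(4) = 0
v _| B = 2*e1 - 8*e2 + 0*e3


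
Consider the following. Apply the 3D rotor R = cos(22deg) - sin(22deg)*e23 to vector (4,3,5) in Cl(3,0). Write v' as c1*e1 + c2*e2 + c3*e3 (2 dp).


Rotor R = cos(22deg) - sin(22deg)*e23
Rotation angle theta = 2 * 22 = 44 degrees in the e23 plane (e2 -> e3).
The component perpendicular to the plane (e1) is invariant: v'_1 = v1 = 4.00
cos(44deg) = 0.7193, sin(44deg) = 0.6947
v'_2 = v2*cos(theta) - v3*sin(theta) = 3*0.7193 - 5*0.6947 = -1.32
v'_3 = v2*sin(theta) + v3*cos(theta) = 3*0.6947 + 5*0.7193 = 5.68
v' = 4.00*e1 - 1.32*e2 + 5.68*e3


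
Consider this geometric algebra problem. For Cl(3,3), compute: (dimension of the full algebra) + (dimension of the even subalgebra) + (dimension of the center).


n = 3 + 3 = 6
Total dim = 2^6 = 64
Even subalgebra dim = 2^5 = 32
n is even, so center dim = 1
Sum = 64 + 32 + 1 = 97


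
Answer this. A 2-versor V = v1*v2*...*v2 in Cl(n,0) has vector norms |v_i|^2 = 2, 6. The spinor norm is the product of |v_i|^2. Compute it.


Spinor norm N(V) = |v1|^2 * |v2|^2 * ... * |v2|^2
= 2 * 6
Running product: 2, 12
N(V) = 12


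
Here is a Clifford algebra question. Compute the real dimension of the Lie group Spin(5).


Spin(n) double-covers SO(n); both have Lie algebra so(n) of dimension n(n-1)/2.
n = 5
n(n-1) = 5 * 4 = 20
dim Spin(5) = 20/2 = 10


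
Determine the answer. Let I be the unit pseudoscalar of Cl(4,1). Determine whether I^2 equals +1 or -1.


The pseudoscalar I = e1...e_n (product of all n generators) of Cl(p,q) satisfies I^2 = (-1)^(q + n(n-1)/2).
p = 4, q = 1, n = p + q = 5
n(n-1)/2 = 5 * 4 / 2 = 10
Exponent = q + n(n-1)/2 = 1 + 10 = 11
I^2 = (-1)^11 = -1


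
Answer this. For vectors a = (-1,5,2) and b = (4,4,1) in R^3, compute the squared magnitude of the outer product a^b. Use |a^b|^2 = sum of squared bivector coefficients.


a wedge b = (a1*b2 - a2*b1)*e12 + (a1*b3 - a3*b1)*e13 + (a2*b3 - a3*b2)*e23
e12 coeff: (-1)*4 - 5*4 = -4 - 20 = -24
e13 coeff: (-1)*1 - 2*4 = -1 - 8 = -9
e23 coeff: 5*1 - 2*4 = 5 - 8 = -3
|a wedge b|^2 = (-24)^2 + (-9)^2 + (-3)^2
= 576 + 81 + 9
= 666


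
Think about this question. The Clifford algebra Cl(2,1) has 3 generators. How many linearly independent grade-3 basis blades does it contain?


Number of grade-k basis blades in Cl(p,q) with n = p + q is C(n, k).
n = 2 + 1 = 3
C(3, 3) = 3! / (3! * 0!)
= 6 / (6 * 1)
= 1


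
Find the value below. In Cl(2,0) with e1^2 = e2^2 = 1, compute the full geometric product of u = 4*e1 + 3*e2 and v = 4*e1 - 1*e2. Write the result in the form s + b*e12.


Expand: (4*e1 + 3*e2)(4*e1 - 1*e2)
= 4*4*e1e1 + 4*(-1)*e1e2 + 3*4*e2e1 + 3*(-1)*e2e2
Using e1^2 = e2^2 = 1, e2e1 = -e1e2:
Scalar part s = 4*4 + 3*(-1) = 16 + (-3) = 13
Bivector part b = 4*(-1) - 3*4 = -4 - 12 = -16
uv = 13 - 16*e12


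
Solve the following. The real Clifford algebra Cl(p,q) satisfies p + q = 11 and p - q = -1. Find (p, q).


We need p + q = 11 and p - q = -1.
Adding: 2p = 11 + (-1) = 10, so p = 5.
Then q = 11 - 5 = 6.
(p, q) = (5, 6)


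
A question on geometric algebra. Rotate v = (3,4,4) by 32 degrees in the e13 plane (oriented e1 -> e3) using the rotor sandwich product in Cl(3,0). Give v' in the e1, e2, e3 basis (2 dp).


Rotor R = cos(16deg) - sin(16deg)*e13
Rotation angle theta = 2 * 16 = 32 degrees in the e13 plane (e1 -> e3).
The component perpendicular to the plane (e2) is invariant: v'_2 = v2 = 4.00
cos(32deg) = 0.8480, sin(32deg) = 0.5299
v'_1 = v1*cos(theta) - v3*sin(theta) = 3*0.8480 - 4*0.5299 = 0.42
v'_3 = v1*sin(theta) + v3*cos(theta) = 3*0.5299 + 4*0.8480 = 4.98
v' = 0.42*e1 + 4.00*e2 + 4.98*e3


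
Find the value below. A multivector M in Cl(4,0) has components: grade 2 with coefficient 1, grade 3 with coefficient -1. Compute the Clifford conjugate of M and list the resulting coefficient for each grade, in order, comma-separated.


Clifford conjugate sign for grade k: (-1)^(k(k+1)/2)
Grade 2: (-1)^(2*3/2) = (-1)^3 = -1, coeff 1 -> -1
Grade 3: (-1)^(3*4/2) = (-1)^6 = 1, coeff -1 -> -1
Conjugated coefficients: -1, -1


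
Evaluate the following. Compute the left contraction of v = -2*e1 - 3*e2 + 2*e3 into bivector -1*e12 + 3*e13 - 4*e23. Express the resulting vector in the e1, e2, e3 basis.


Left contraction v _| B = <vB>_1 (grade-1 part of the geometric product vB).
Using e1_|e12 = e2, e2_|e12 = -e1, e1_|e13 = e3, e3_|e13 = -e1, e2_|e23 = e3, e3_|e23 = -e2:
e1 coeff: -v2*b12 - v3*b13 = -(-3)*(-1) - (2)*(3) = -9
e2 coeff: v1*b12 - v3*b23 = (-2)*(-1) - (2)*(-4) = 10
e3 coeff: v1*b13 + v2*b23 = (-2)*(3) + (-3)*(-4) = 6
v _| B = -9*e1 + 10*e2 + 6*e3


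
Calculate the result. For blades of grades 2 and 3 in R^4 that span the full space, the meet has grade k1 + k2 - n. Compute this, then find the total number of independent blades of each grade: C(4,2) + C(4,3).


Meet grade = grade(A) + grade(B) - n
= 2 + 3 - 4 = 1
C(4,2) = 6
C(4,3) = 4
dim_A + dim_B = 6 + 4 = 10


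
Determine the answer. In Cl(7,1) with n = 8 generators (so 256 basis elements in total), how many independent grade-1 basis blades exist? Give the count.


Number of grade-k basis blades in Cl(p,q) with n = p + q is C(n, k).
n = 7 + 1 = 8
C(8, 1) = 8! / (1! * 7!)
= 40320 / (1 * 5040)
= 8


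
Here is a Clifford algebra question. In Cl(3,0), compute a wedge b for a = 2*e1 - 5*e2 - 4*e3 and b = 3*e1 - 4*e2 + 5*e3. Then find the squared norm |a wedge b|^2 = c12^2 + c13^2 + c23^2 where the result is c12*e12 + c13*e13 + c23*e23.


a wedge b = (a1*b2 - a2*b1)*e12 + (a1*b3 - a3*b1)*e13 + (a2*b3 - a3*b2)*e23
e12 coeff: 2*(-4) - (-5)*3 = -8 - (-15) = 7
e13 coeff: 2*5 - (-4)*3 = 10 - (-12) = 22
e23 coeff: (-5)*5 - (-4)*(-4) = -25 - 16 = -41
|a wedge b|^2 = 7^2 + 22^2 + (-41)^2
= 49 + 484 + 1681
= 2214


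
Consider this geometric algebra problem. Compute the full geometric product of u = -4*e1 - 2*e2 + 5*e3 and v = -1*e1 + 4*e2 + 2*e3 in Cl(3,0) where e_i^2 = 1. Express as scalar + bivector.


In Cl(3,0): e_i^2 = 1, e_ie_j = -e_je_i for i != j.
Scalar part = u . v = (-4)*(-1) + (-2)*4 + 5*2
= 4 + (-8) + 10 = 6
e12 coeff = (-4)*4 - (-2)*(-1) = -16 - 2 = -18
e13 coeff = (-4)*2 - 5*(-1) = -8 - (-5) = -3
e23 coeff = (-2)*2 - 5*4 = -4 - 20 = -24
uv = 6 - 18*e12 - 3*e13 - 24*e23


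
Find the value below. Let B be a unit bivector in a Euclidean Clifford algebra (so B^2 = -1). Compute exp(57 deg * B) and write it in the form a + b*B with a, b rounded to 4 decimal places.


For a unit bivector B with B^2 = -1, the exponential series gives
e^(theta*B) = cos(theta) + sin(theta)*B (the GA analogue of Euler's formula).
theta = 57 degrees = 0.994838 rad
cos(57 deg) = 0.5446
sin(57 deg) = 0.8387
exp(theta*B) = 0.5446 + 0.8387*B


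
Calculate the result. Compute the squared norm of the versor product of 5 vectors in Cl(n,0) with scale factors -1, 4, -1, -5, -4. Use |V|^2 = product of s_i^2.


Each vector v_i has |v_i|^2 = s_i^2
Squared scales: (-1)^2 = 1, 4^2 = 16, (-1)^2 = 1, (-5)^2 = 25, (-4)^2 = 16
|V|^2 = 1 * 16 * 1 * 25 * 16
= 6400


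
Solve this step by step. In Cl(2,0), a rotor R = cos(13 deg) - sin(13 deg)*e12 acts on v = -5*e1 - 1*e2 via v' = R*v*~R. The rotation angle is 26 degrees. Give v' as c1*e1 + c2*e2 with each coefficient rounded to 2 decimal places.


Rotor R = cos(13deg) - sin(13deg)*e12
Rotation angle theta = 2 * 13 = 26 degrees
v' = R*v*~R rotates v by theta.
cos(26deg) = 0.8988, sin(26deg) = 0.4384
v'_1 = -5*cos(26deg) - (-1)*sin(26deg)
= -5*0.8988 - (-1)*0.4384
= -4.06
v'_2 = -5*sin(26deg) + (-1)*cos(26deg)
= -5*0.4384 + (-1)*0.8988
= -3.09
v' = -4.06*e1 - 3.09*e2


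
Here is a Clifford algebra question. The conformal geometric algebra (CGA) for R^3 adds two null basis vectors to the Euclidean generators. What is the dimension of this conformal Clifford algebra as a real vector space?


The conformal model of R^3 uses Cl(4,1): the 3 Euclidean generators plus two extra orthogonal generators e+ (e+^2 = +1) and e- (e-^2 = -1), from which the null vectors e0, einf are built.
Number of generators m = 3 + 2 = 5.
dim Cl(p,q) = 2^m = 2^5 = 32


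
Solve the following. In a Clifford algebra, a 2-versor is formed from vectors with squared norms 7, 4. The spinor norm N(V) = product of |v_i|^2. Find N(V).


Spinor norm N(V) = |v1|^2 * |v2|^2 * ... * |v2|^2
= 7 * 4
Running product: 7, 28
N(V) = 28


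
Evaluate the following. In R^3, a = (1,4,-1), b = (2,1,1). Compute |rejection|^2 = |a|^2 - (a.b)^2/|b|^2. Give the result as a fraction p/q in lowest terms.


|a|^2 = 1^2 + 4^2 + (-1)^2 = 18
|b|^2 = 2^2 + 1^2 + 1^2 = 6
a . b = 1*2 + 4*1 + (-1)*1 = 5
(a.b)^2 = 5^2 = 25
|rej|^2 = 18 - 25/6
= (108 - 25)/6
= 83/6
In lowest terms: 83/6


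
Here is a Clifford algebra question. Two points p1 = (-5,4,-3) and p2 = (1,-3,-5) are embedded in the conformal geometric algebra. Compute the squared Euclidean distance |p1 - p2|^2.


p1 - p2 = (-6, 7, 2)
|p1 - p2|^2 = (-6)^2 + 7^2 + 2^2
= 36 + 49 + 4
= 89


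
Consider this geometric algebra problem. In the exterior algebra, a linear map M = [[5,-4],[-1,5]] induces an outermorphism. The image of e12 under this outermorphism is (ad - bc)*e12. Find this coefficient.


The outermorphism of a linear map f sends e1^e2 to f(e1)^f(e2).
f(e1) = 5*e1 - 1*e2
f(e2) = -4*e1 + 5*e2
f(e1) ^ f(e2) = (5*e1 - 1*e2) ^ (-4*e1 + 5*e2)
= 5*5*e12 + (-1)*(-4)*e21
= (25 - 4)*e12
= 21*e12
Coefficient = 21


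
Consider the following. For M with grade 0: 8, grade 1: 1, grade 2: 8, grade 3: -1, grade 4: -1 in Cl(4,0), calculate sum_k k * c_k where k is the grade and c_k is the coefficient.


Grade-weighted sum = sum of grade_k * coefficient_k
0*8 = 0
1*1 = 1
2*8 = 16
3*(-1) = -3
4*(-1) = -4
Total = 0 + 1 + 16 + (-3) + (-4) = 10


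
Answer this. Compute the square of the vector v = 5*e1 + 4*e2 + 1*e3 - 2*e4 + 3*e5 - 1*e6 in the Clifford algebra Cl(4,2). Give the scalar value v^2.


v^2 = sum of c_i^2 * e_i^2
Positive signature terms (e_i^2 = +1): 5^2 + 4^2 + 1^2 + (-2)^2 = 46
Negative signature terms (e_j^2 = -1): 3^2 + (-1)^2 = 10
v^2 = 46 - 10 = 36


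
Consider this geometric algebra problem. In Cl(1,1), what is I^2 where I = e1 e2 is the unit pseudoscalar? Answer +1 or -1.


The pseudoscalar I = e1...e_n (product of all n generators) of Cl(p,q) satisfies I^2 = (-1)^(q + n(n-1)/2).
p = 1, q = 1, n = p + q = 2
n(n-1)/2 = 2 * 1 / 2 = 1
Exponent = q + n(n-1)/2 = 1 + 1 = 2
I^2 = (-1)^2 = +1


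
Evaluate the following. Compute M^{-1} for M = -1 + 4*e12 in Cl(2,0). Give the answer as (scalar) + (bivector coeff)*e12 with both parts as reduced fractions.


M = -1 + 4*e12, where e12^2 = -1.
Since M commutes with its reverse ~M = a - b*e12, M * ~M = a^2 - b^2*e12^2 = a^2 + b^2.
So M^{-1} = ~M / (a^2 + b^2) = (a - b*e12)/(a^2 + b^2).
a^2 + b^2 = 1 + 16 = 17
Scalar part = -1/17 = -1/17
Bivector coeff = -4/17 = -4/17
M^{-1} = -1/17 - 4/17*e12


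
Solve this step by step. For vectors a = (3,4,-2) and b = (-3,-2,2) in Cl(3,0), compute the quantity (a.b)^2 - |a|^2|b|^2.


a . b = 3*(-3) + 4*(-2) + (-2)*2
= -9 + (-8) + (-4) = -21
|a|^2 = 3^2 + 4^2 + (-2)^2 = 29
|b|^2 = (-3)^2 + (-2)^2 + 2^2 = 17
(a.b)^2 = (-21)^2 = 441
|a|^2 * |b|^2 = 29 * 17 = 493
Result = 441 - 493 = -52


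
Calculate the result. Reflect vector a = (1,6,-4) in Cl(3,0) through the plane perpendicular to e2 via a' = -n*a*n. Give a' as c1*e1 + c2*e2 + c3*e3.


Reflection formula: a' = -n*a*n, with n = e2 (unit vector, n^2 = 1).
For reflection through hyperplane perp to e2:
The component along e2 flips sign, others stay.
a = (1, 6, -4)
a' = (1, -6, -4)
a' = 1*e1 - 6*e2 - 4*e3


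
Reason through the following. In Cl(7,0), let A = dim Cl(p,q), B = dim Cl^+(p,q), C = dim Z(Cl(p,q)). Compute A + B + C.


n = 7 + 0 = 7
Total dim = 2^7 = 128
Even subalgebra dim = 2^6 = 64
n is odd, so center dim = 2
Sum = 128 + 64 + 2 = 194


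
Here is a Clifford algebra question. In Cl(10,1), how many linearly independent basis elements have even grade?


Even subalgebra dimension = 2^(n-1)
n = 10 + 1 = 11
2^(11 - 1) = 2^10 = 1024
Verification: sum of C(11,k) for even k = 1 + 55 + 330 + 462 + 165 + 11 = 1024
Result = 1024


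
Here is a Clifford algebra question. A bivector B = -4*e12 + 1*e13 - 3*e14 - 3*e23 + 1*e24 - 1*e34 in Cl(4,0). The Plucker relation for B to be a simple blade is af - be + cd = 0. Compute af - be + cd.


Plucker relation: af - be + cd
a*f = (-4)*(-1) = 4
b*e = 1*1 = 1
c*d = (-3)*(-3) = 9
af - be + cd = 4 - 1 + 9
= 12


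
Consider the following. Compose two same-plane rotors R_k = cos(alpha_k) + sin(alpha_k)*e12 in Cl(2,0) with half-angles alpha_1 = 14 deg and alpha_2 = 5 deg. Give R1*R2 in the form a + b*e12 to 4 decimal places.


Same-plane rotors commute and their half-angles add:
R1*R2 = cos(a1 + a2) + sin(a1 + a2)*e12.
a1 + a2 = 14 + 5 = 19 deg
cos(19 deg) = 0.9455
sin(19 deg) = 0.3256
R1*R2 = 0.9455 + 0.3256*e12


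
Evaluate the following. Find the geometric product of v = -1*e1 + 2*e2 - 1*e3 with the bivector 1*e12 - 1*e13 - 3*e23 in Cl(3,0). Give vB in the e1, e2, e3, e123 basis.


vB has grade-1 (vector) and grade-3 (trivector) parts: vB = (v _| B) + (v ^ B).
Vector part <vB>_1:
  e1: -v2*b12 - v3*b13 = -(2)*(1) - (-1)*(-1) = -3
  e2: v1*b12 - v3*b23 = (-1)*(1) - (-1)*(-3) = -4
  e3: v1*b13 + v2*b23 = (-1)*(-1) + (2)*(-3) = -5
Trivector part <vB>_3:
  e123: v1*b23 - v2*b13 + v3*b12 = (-1)*(-3) - (2)*(-1) + (-1)*(1) = 4
vB = -3*e1 - 4*e2 - 5*e3 + 4*e123


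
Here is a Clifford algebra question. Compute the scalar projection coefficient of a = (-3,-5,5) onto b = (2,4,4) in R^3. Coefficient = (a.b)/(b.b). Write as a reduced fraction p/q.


Projection coefficient = (a . b) / (b . b)
a . b = (-3)*2 + (-5)*4 + 5*4
= -6 + (-20) + 20 = -6
b . b = 2^2 + 4^2 + 4^2
= 4 + 16 + 16 = 36
Coefficient = -6/36
In lowest terms: -1/6


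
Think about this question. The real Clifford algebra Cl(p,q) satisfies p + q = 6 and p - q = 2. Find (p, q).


We need p + q = 6 and p - q = 2.
Adding: 2p = 6 + 2 = 8, so p = 4.
Then q = 6 - 4 = 2.
(p, q) = (4, 2)


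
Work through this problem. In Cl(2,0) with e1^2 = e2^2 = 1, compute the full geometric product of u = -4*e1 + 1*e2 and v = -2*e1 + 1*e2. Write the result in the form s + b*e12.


Expand: (-4*e1 + 1*e2)(-2*e1 + 1*e2)
= (-4)*(-2)*e1e1 + (-4)*1*e1e2 + 1*(-2)*e2e1 + 1*1*e2e2
Using e1^2 = e2^2 = 1, e2e1 = -e1e2:
Scalar part s = (-4)*(-2) + 1*1 = 8 + 1 = 9
Bivector part b = (-4)*1 - 1*(-2) = -4 - (-2) = -2
uv = 9 - 2*e12


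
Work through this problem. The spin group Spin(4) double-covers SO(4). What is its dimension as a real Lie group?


Spin(n) double-covers SO(n); both have Lie algebra so(n) of dimension n(n-1)/2.
n = 4
n(n-1) = 4 * 3 = 12
dim Spin(4) = 12/2 = 6


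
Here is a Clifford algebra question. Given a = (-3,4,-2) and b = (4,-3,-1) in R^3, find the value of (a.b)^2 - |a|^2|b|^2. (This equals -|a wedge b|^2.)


a . b = (-3)*4 + 4*(-3) + (-2)*(-1)
= -12 + (-12) + 2 = -22
|a|^2 = (-3)^2 + 4^2 + (-2)^2 = 29
|b|^2 = 4^2 + (-3)^2 + (-1)^2 = 26
(a.b)^2 = (-22)^2 = 484
|a|^2 * |b|^2 = 29 * 26 = 754
Result = 484 - 754 = -270


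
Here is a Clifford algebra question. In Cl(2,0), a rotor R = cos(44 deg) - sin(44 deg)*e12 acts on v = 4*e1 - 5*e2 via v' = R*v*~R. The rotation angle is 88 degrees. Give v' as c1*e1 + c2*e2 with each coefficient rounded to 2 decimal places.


Rotor R = cos(44deg) - sin(44deg)*e12
Rotation angle theta = 2 * 44 = 88 degrees
v' = R*v*~R rotates v by theta.
cos(88deg) = 0.0349, sin(88deg) = 0.9994
v'_1 = 4*cos(88deg) - (-5)*sin(88deg)
= 4*0.0349 - (-5)*0.9994
= 5.14
v'_2 = 4*sin(88deg) + (-5)*cos(88deg)
= 4*0.9994 + (-5)*0.0349
= 3.82
v' = 5.14*e1 + 3.82*e2


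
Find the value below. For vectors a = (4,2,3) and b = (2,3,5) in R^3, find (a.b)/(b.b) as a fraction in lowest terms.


Projection coefficient = (a . b) / (b . b)
a . b = 4*2 + 2*3 + 3*5
= 8 + 6 + 15 = 29
b . b = 2^2 + 3^2 + 5^2
= 4 + 9 + 25 = 38
Coefficient = 29/38
In lowest terms: 29/38


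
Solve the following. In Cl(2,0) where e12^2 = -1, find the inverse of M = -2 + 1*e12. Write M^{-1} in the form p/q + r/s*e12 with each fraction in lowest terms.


M = -2 + 1*e12, where e12^2 = -1.
Since M commutes with its reverse ~M = a - b*e12, M * ~M = a^2 - b^2*e12^2 = a^2 + b^2.
So M^{-1} = ~M / (a^2 + b^2) = (a - b*e12)/(a^2 + b^2).
a^2 + b^2 = 4 + 1 = 5
Scalar part = -2/5 = -2/5
Bivector coeff = -1/5 = -1/5
M^{-1} = -2/5 - 1/5*e12


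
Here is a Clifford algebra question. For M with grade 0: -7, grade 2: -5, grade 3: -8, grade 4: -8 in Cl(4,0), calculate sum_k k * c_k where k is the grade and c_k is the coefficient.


Grade-weighted sum = sum of grade_k * coefficient_k
0*(-7) = 0
2*(-5) = -10
3*(-8) = -24
4*(-8) = -32
Total = 0 + (-10) + (-24) + (-32) = -66


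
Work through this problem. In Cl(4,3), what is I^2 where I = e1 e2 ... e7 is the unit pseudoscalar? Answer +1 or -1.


The pseudoscalar I = e1...e_n (product of all n generators) of Cl(p,q) satisfies I^2 = (-1)^(q + n(n-1)/2).
p = 4, q = 3, n = p + q = 7
n(n-1)/2 = 7 * 6 / 2 = 21
Exponent = q + n(n-1)/2 = 3 + 21 = 24
I^2 = (-1)^24 = +1


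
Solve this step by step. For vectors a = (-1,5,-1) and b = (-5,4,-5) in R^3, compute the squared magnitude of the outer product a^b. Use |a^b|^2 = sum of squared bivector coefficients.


a wedge b = (a1*b2 - a2*b1)*e12 + (a1*b3 - a3*b1)*e13 + (a2*b3 - a3*b2)*e23
e12 coeff: (-1)*4 - 5*(-5) = -4 - (-25) = 21
e13 coeff: (-1)*(-5) - (-1)*(-5) = 5 - 5 = 0
e23 coeff: 5*(-5) - (-1)*4 = -25 - (-4) = -21
|a wedge b|^2 = 21^2 + 0^2 + (-21)^2
= 441 + 0 + 441
= 882


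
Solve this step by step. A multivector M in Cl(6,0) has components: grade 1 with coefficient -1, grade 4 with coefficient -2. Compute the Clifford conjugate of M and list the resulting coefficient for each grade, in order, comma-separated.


Clifford conjugate sign for grade k: (-1)^(k(k+1)/2)
Grade 1: (-1)^(1*2/2) = (-1)^1 = -1, coeff -1 -> 1
Grade 4: (-1)^(4*5/2) = (-1)^10 = 1, coeff -2 -> -2
Conjugated coefficients: 1, -2


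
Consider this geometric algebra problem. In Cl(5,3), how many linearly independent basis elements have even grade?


Even subalgebra dimension = 2^(n-1)
n = 5 + 3 = 8
2^(8 - 1) = 2^7 = 128
Verification: sum of C(8,k) for even k = 1 + 28 + 70 + 28 + 1 = 128
Result = 128


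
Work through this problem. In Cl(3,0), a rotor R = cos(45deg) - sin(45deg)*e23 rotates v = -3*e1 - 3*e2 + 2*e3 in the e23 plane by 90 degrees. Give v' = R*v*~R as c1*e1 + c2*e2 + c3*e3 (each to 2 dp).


Rotor R = cos(45deg) - sin(45deg)*e23
Rotation angle theta = 2 * 45 = 90 degrees in the e23 plane (e2 -> e3).
The component perpendicular to the plane (e1) is invariant: v'_1 = v1 = -3.00
cos(90deg) = 0.0000, sin(90deg) = 1.0000
v'_2 = v2*cos(theta) - v3*sin(theta) = -3*0.0000 - 2*1.0000 = -2.00
v'_3 = v2*sin(theta) + v3*cos(theta) = -3*1.0000 + 2*0.0000 = -3.00
v' = -3.00*e1 - 2.00*e2 - 3.00*e3


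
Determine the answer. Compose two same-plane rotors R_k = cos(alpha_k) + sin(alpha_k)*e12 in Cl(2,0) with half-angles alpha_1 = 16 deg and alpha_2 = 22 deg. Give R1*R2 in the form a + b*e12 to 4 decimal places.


Same-plane rotors commute and their half-angles add:
R1*R2 = cos(a1 + a2) + sin(a1 + a2)*e12.
a1 + a2 = 16 + 22 = 38 deg
cos(38 deg) = 0.7880
sin(38 deg) = 0.6157
R1*R2 = 0.7880 + 0.6157*e12


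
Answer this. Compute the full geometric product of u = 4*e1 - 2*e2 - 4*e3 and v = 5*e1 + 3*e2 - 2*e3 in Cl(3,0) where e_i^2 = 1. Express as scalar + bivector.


In Cl(3,0): e_i^2 = 1, e_ie_j = -e_je_i for i != j.
Scalar part = u . v = 4*5 + (-2)*3 + (-4)*(-2)
= 20 + (-6) + 8 = 22
e12 coeff = 4*3 - (-2)*5 = 12 - (-10) = 22
e13 coeff = 4*(-2) - (-4)*5 = -8 - (-20) = 12
e23 coeff = (-2)*(-2) - (-4)*3 = 4 - (-12) = 16
uv = 22 + 22*e12 + 12*e13 + 16*e23


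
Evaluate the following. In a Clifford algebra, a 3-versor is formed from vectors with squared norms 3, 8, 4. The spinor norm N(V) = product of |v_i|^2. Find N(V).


Spinor norm N(V) = |v1|^2 * |v2|^2 * ... * |v3|^2
= 3 * 8 * 4
Running product: 3, 24, 96
N(V) = 96


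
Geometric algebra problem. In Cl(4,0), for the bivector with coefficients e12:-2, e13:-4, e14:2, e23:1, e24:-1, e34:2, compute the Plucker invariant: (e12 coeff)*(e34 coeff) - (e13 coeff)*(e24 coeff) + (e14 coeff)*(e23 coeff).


Plucker relation: af - be + cd
a*f = (-2)*2 = -4
b*e = (-4)*(-1) = 4
c*d = 2*1 = 2
af - be + cd = -4 - 4 + 2
= -6


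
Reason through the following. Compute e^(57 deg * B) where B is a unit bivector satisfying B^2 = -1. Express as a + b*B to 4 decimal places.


For a unit bivector B with B^2 = -1, the exponential series gives
e^(theta*B) = cos(theta) + sin(theta)*B (the GA analogue of Euler's formula).
theta = 57 degrees = 0.994838 rad
cos(57 deg) = 0.5446
sin(57 deg) = 0.8387
exp(theta*B) = 0.5446 + 0.8387*B


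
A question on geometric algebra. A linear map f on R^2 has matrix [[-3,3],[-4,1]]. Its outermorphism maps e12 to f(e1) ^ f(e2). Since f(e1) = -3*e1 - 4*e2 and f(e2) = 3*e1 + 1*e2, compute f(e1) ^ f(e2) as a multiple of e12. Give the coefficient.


The outermorphism of a linear map f sends e1^e2 to f(e1)^f(e2).
f(e1) = -3*e1 - 4*e2
f(e2) = 3*e1 + 1*e2
f(e1) ^ f(e2) = (-3*e1 - 4*e2) ^ (3*e1 + 1*e2)
= (-3)*1*e12 + (-4)*3*e21
= (-3 - (-12))*e12
= 9*e12
Coefficient = 9


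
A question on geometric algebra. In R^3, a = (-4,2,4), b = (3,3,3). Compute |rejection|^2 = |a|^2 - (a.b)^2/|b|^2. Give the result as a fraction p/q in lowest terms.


|a|^2 = (-4)^2 + 2^2 + 4^2 = 36
|b|^2 = 3^2 + 3^2 + 3^2 = 27
a . b = (-4)*3 + 2*3 + 4*3 = 6
(a.b)^2 = 6^2 = 36
|rej|^2 = 36 - 36/27
= (972 - 36)/27
= 936/27
In lowest terms: 104/3


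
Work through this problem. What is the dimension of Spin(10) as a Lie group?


Spin(n) double-covers SO(n); both have Lie algebra so(n) of dimension n(n-1)/2.
n = 10
n(n-1) = 10 * 9 = 90
dim Spin(10) = 90/2 = 45


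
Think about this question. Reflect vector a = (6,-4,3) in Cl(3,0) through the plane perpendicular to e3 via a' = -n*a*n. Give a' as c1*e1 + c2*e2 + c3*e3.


Reflection formula: a' = -n*a*n, with n = e3 (unit vector, n^2 = 1).
For reflection through hyperplane perp to e3:
The component along e3 flips sign, others stay.
a = (6, -4, 3)
a' = (6, -4, -3)
a' = 6*e1 - 4*e2 - 3*e3


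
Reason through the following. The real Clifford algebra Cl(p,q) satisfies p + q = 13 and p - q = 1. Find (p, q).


We need p + q = 13 and p - q = 1.
Adding: 2p = 13 + 1 = 14, so p = 7.
Then q = 13 - 7 = 6.
(p, q) = (7, 6)


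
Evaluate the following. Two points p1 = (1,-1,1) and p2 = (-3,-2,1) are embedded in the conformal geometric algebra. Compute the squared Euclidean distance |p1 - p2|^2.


p1 - p2 = (4, 1, 0)
|p1 - p2|^2 = 4^2 + 1^2 + 0^2
= 16 + 1 + 0
= 17


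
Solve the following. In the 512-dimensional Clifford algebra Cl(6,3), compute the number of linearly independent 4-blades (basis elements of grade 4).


Number of grade-k basis blades in Cl(p,q) with n = p + q is C(n, k).
n = 6 + 3 = 9
C(9, 4) = 9! / (4! * 5!)
= 362880 / (24 * 120)
= 126


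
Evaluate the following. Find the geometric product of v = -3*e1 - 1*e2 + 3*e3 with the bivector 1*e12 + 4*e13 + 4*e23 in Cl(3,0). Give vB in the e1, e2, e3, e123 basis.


vB has grade-1 (vector) and grade-3 (trivector) parts: vB = (v _| B) + (v ^ B).
Vector part <vB>_1:
  e1: -v2*b12 - v3*b13 = -(-1)*(1) - (3)*(4) = -11
  e2: v1*b12 - v3*b23 = (-3)*(1) - (3)*(4) = -15
  e3: v1*b13 + v2*b23 = (-3)*(4) + (-1)*(4) = -16
Trivector part <vB>_3:
  e123: v1*b23 - v2*b13 + v3*b12 = (-3)*(4) - (-1)*(4) + (3)*(1) = -5
vB = -11*e1 - 15*e2 - 16*e3 - 5*e123


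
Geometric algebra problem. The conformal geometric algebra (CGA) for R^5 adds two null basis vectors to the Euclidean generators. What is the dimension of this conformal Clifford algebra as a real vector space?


The conformal model of R^5 uses Cl(6,1): the 5 Euclidean generators plus two extra orthogonal generators e+ (e+^2 = +1) and e- (e-^2 = -1), from which the null vectors e0, einf are built.
Number of generators m = 5 + 2 = 7.
dim Cl(p,q) = 2^m = 2^7 = 128


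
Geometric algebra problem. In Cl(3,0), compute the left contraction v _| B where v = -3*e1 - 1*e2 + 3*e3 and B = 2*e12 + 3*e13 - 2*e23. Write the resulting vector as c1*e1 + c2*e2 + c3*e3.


Left contraction v _| B = <vB>_1 (grade-1 part of the geometric product vB).
Using e1_|e12 = e2, e2_|e12 = -e1, e1_|e13 = e3, e3_|e13 = -e1, e2_|e23 = e3, e3_|e23 = -e2:
e1 coeff: -v2*b12 - v3*b13 = -(-1)*(2) - (3)*(3) = -7
e2 coeff: v1*b12 - v3*b23 = (-3)*(2) - (3)*(-2) = 0
e3 coeff: v1*b13 + v2*b23 = (-3)*(3) + (-1)*(-2) = -7
v _| B = -7*e1 + 0*e2 - 7*e3


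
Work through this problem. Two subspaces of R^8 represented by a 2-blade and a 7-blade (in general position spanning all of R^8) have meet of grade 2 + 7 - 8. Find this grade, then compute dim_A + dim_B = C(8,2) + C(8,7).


Meet grade = grade(A) + grade(B) - n
= 2 + 7 - 8 = 1
C(8,2) = 28
C(8,7) = 8
dim_A + dim_B = 28 + 8 = 36


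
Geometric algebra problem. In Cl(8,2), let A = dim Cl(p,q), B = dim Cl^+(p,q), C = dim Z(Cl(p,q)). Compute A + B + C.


n = 8 + 2 = 10
Total dim = 2^10 = 1024
Even subalgebra dim = 2^9 = 512
n is even, so center dim = 1
Sum = 1024 + 512 + 1 = 1537


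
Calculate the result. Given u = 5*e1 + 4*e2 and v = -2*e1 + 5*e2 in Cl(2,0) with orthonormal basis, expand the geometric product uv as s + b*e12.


Expand: (5*e1 + 4*e2)(-2*e1 + 5*e2)
= 5*(-2)*e1e1 + 5*5*e1e2 + 4*(-2)*e2e1 + 4*5*e2e2
Using e1^2 = e2^2 = 1, e2e1 = -e1e2:
Scalar part s = 5*(-2) + 4*5 = -10 + 20 = 10
Bivector part b = 5*5 - 4*(-2) = 25 - (-8) = 33
uv = 10 + 33*e12


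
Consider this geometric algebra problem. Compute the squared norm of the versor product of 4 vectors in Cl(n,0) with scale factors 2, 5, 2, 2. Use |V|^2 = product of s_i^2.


Each vector v_i has |v_i|^2 = s_i^2
Squared scales: 2^2 = 4, 5^2 = 25, 2^2 = 4, 2^2 = 4
|V|^2 = 4 * 25 * 4 * 4
= 1600


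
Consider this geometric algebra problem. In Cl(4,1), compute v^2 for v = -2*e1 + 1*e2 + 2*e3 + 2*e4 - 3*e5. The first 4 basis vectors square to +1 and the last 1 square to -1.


v^2 = sum of c_i^2 * e_i^2
Positive signature terms (e_i^2 = +1): (-2)^2 + 1^2 + 2^2 + 2^2 = 13
Negative signature terms (e_j^2 = -1): (-3)^2 = 9
v^2 = 13 - 9 = 4


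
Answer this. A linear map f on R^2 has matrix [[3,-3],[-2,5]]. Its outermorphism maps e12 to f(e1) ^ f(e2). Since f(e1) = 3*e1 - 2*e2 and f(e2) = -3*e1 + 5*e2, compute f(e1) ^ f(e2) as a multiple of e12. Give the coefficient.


The outermorphism of a linear map f sends e1^e2 to f(e1)^f(e2).
f(e1) = 3*e1 - 2*e2
f(e2) = -3*e1 + 5*e2
f(e1) ^ f(e2) = (3*e1 - 2*e2) ^ (-3*e1 + 5*e2)
= 3*5*e12 + (-2)*(-3)*e21
= (15 - 6)*e12
= 9*e12
Coefficient = 9


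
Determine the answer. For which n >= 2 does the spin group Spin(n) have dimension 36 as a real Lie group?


dim Spin(n) = dim so(n) = n(n-1)/2.
Solve n(n-1)/2 = 36, i.e. n^2 - n - 72 = 0.
Discriminant = 1 + 8*36 = 289
n = (1 + sqrt(289))/2 = (1 + 17)/2 = 9


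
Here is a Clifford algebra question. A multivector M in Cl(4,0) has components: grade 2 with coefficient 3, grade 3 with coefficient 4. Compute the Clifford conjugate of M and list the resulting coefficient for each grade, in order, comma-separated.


Clifford conjugate sign for grade k: (-1)^(k(k+1)/2)
Grade 2: (-1)^(2*3/2) = (-1)^3 = -1, coeff 3 -> -3
Grade 3: (-1)^(3*4/2) = (-1)^6 = 1, coeff 4 -> 4
Conjugated coefficients: -3, 4
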